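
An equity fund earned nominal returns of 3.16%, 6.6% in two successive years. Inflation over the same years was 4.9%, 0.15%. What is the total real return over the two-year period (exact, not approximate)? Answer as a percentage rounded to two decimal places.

4.67%

Nominal growth factor = 1.0316 × 1.0660 = 1.099686
Price-level growth factor = 1.0490 × 1.0015 = 1.050574
Real growth factor = 1.099686 / 1.050574 = 1.046748
Total real return = 1.046748 − 1 → 4.67%.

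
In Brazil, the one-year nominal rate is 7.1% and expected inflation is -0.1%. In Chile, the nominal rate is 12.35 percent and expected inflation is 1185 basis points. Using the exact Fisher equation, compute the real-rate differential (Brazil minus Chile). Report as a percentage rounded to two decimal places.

Brazil: (1 + 0.0710)/(1 − 0.0010) − 1 = 7.2072%
Chile: (1 + 0.1235)/(1 + 0.1185) − 1 = 0.4470%
Differential = 7.2072% − 0.4470% = 6.7602% → 6.76%.

6.76%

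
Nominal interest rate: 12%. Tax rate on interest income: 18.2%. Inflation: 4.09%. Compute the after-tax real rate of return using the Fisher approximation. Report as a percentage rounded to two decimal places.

5.73%

After-tax nominal return = 12% × (1 − 0.182) = 9.8160%.
r ≈ 9.8160% − 4.09% → 5.73%.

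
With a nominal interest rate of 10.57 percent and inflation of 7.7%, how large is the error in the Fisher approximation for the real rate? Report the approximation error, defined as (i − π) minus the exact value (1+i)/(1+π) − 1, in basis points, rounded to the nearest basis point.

21 basis points

Approximate: r ≈ 10.570% − 7.700% = 2.8700%
Exact: (1 + 0.1057)/(1 + 0.0770) − 1 = 2.6648%
Error = 2.8700% − 2.6648% = 0.2052% → 21 basis points.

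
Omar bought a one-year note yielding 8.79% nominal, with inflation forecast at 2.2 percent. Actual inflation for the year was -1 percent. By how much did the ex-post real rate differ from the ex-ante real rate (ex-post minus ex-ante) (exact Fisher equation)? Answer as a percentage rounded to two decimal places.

3.44%

Ex-ante: (1 + 0.0879)/(1 + 0.0220) − 1 = 6.4481%
Ex-post: (1 + 0.0879)/(1 − 0.0100) − 1 = 9.8889%
Difference (ex-post − ex-ante) = 3.4407% → 3.44%.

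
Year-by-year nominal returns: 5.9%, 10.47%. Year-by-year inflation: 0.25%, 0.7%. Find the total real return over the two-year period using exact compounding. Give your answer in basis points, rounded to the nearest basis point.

Nominal growth factor = 1.0590 × 1.1047 = 1.169877
Price-level growth factor = 1.0025 × 1.0070 = 1.009518
Real growth factor = 1.169877 / 1.009518 = 1.158848
Total real return = 1.158848 − 1 → 1588 basis points.

1588 basis points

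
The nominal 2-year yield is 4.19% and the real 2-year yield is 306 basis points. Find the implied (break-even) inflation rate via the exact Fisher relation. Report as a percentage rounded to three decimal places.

(1 + π) = (1 + i)/(1 + r) = 1.04190 / 1.03060 = 1.010964
Break-even inflation = 1.010964 − 1 → 1.096%.

1.096%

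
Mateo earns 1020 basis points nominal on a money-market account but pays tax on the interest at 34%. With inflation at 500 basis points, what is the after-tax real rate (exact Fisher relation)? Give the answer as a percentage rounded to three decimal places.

1.650%

After-tax nominal return = 10.2% × (1 − 0.34) = 6.7320%.
1 + r = 1.06732 / 1.05000 = 1.0164952
After-tax real rate = 1.0164952 − 1 → 1.650%.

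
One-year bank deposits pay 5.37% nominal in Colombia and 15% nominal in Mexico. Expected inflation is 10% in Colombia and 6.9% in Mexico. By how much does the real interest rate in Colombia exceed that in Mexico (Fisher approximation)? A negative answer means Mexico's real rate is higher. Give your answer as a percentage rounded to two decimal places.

-12.73%

Colombia: 5.37% − 10% = -4.630%
Mexico: 15% − 6.9% = 8.100%
Differential = -12.730% → -12.73%.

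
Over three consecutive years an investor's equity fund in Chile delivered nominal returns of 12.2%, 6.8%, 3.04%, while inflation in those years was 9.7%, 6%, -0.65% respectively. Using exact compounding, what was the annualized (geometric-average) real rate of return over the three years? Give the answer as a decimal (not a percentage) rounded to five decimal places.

Compound the nominal returns: 1.1220 × 1.0680 × 1.0304 = 1.23472420.
Compound inflation: 1.0970 × 1.0600 × 0.9935 = 1.15526167.
Deflate: 1.23472420 / 1.15526167 = 1.06878314.
Annualized real rate = 1.06878314^(1/3) − 1 = 2.2421% → 0.02242.

0.02242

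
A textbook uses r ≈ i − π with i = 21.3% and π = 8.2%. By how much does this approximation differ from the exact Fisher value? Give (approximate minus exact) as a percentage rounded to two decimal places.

Approximate: r ≈ 21.300% − 8.200% = 13.1000%
Exact: (1 + 0.2130)/(1 + 0.0820) − 1 = 12.1072%
Error = 13.1000% − 12.1072% = 0.9928% → 0.99%.

0.99%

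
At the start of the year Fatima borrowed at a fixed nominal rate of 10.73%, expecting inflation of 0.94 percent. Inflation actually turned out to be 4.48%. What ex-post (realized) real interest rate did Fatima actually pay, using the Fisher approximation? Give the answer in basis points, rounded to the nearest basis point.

Ex-post: 10.73% − 4.48% = 6.250%
So the realized real rate is 625 basis points.

625 basis points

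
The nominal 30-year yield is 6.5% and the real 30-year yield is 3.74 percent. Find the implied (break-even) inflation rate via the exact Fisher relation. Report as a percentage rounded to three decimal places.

(1 + π) = (1 + i)/(1 + r) = 1.06500 / 1.03740 = 1.02660497
Break-even inflation = 1.02660497 − 1 → 2.660%.

2.660%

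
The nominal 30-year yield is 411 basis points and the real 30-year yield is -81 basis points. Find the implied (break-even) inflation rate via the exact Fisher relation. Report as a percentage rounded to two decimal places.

(1 + π) = (1 + i)/(1 + r) = 1.04110 / 0.99190 = 1.049602
Break-even inflation = 1.049602 − 1 → 4.96%.

4.96%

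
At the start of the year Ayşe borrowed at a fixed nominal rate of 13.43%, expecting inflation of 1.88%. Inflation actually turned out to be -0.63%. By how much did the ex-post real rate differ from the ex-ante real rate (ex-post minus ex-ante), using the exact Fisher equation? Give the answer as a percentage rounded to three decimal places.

2.812%

Ex-ante: (1 + 0.1343)/(1 + 0.0188) − 1 = 11.3369%
Ex-post: (1 + 0.1343)/(1 − 0.0063) − 1 = 14.1491%
Difference (ex-post − ex-ante) = 2.8123% → 2.812%.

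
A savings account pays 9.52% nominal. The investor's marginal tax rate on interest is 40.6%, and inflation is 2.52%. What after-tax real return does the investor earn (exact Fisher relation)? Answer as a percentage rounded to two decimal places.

3.06%

After-tax nominal return = 9.52% × (1 − 0.406) = 5.65488%.
1 + r = 1.0565488 / 1.02520 = 1.030578
After-tax real rate = 1.030578 − 1 → 3.06%.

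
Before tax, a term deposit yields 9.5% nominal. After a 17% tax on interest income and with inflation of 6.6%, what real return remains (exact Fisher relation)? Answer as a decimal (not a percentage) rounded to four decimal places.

0.0121

After-tax nominal return = 9.5% × (1 − 0.17) = 7.8850%.
1 + r = 1.07885 / 1.06600 = 1.012054
After-tax real rate = 1.012054 − 1 → 0.0121.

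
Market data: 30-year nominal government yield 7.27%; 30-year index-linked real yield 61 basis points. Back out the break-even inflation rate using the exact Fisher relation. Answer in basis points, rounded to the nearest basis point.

(1 + π) = (1 + i)/(1 + r) = 1.07270 / 1.00610 = 1.066196
Break-even inflation = 1.066196 − 1 → 662 basis points.

662 basis points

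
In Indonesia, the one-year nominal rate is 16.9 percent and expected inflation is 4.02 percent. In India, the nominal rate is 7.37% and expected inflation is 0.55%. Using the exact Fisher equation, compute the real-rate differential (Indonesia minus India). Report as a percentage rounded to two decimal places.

5.60%

Indonesia: (1 + 0.1690)/(1 + 0.0402) − 1 = 12.3822%
India: (1 + 0.0737)/(1 + 0.0055) − 1 = 6.7827%
Differential = 12.3822% − 6.7827% = 5.5995% → 5.60%.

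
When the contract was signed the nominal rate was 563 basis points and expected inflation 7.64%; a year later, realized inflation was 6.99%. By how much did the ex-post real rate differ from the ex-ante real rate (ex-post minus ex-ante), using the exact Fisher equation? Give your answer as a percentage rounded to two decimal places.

Ex-ante: (1 + 0.0563)/(1 + 0.0764) − 1 = -1.8673%
Ex-post: (1 + 0.0563)/(1 + 0.0699) − 1 = -1.2711%
Difference (ex-post − ex-ante) = 0.5962% → 0.60%.

0.60%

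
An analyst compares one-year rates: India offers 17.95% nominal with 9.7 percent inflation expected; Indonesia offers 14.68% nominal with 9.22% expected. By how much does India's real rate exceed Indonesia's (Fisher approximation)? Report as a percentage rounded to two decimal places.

2.79%

India: 17.95% − 9.7% = 8.250%
Indonesia: 14.68% − 9.22% = 5.460%
Differential = 2.790% → 2.79%.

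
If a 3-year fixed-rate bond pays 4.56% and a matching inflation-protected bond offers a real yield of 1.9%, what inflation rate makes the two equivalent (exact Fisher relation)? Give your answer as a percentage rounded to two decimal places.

(1 + π) = (1 + i)/(1 + r) = 1.04560 / 1.01900 = 1.026104
Break-even inflation = 1.026104 − 1 → 2.61%.

2.61%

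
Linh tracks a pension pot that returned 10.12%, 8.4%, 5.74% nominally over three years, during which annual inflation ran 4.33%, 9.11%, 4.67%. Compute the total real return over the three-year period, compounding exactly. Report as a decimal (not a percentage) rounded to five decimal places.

0.05935

Compound the nominal returns: 1.1012 × 1.0840 × 1.0574 = 1.262219.
Compound inflation: 1.0433 × 1.0911 × 1.0467 = 1.191505.
Deflate: 1.262219 / 1.191505 = 1.059348.
Total real return = 1.059348 − 1 → 0.05935.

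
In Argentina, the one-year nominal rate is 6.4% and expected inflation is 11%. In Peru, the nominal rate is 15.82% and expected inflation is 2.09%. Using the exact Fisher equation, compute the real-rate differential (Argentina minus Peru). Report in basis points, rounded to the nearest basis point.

Argentina: (1 + 0.0640)/(1 + 0.1100) − 1 = -4.1441%
Peru: (1 + 0.1582)/(1 + 0.0209) − 1 = 13.4489%
Differential = -4.1441% − 13.4489% = -17.5931% → -1759 basis points.

-1759 basis points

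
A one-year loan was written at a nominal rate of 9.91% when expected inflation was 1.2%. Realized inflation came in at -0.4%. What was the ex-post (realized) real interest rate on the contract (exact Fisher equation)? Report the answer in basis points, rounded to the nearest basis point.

Ex-post: (1 + 0.0991)/(1 − 0.0040) − 1 = 10.3514%
So the realized real rate is 1035 basis points.

1035 basis points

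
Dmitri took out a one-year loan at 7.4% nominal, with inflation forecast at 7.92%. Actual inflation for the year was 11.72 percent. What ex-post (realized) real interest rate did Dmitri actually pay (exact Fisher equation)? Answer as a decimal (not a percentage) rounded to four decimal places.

Ex-post: (1 + 0.0740)/(1 + 0.1172) − 1 = -3.8668%
So the realized real rate is -0.0387.

-0.0387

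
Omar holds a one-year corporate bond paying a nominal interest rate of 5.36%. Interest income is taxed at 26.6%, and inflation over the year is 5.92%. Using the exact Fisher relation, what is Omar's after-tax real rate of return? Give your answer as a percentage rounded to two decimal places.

After-tax nominal return = 5.36% × (1 − 0.266) = 3.93424%.
1 + r = 1.0393424 / 1.05920 = 0.981252
After-tax real rate = 0.981252 − 1 → -1.87%.

-1.87%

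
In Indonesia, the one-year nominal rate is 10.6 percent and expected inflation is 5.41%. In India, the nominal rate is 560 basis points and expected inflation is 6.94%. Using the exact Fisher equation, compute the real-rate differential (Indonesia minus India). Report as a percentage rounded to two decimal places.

6.18%

Indonesia: (1 + 0.1060)/(1 + 0.0541) − 1 = 4.9236%
India: (1 + 0.0560)/(1 + 0.0694) − 1 = -1.2530%
Differential = 4.9236% − (-1.2530%) = 6.1767% → 6.18%.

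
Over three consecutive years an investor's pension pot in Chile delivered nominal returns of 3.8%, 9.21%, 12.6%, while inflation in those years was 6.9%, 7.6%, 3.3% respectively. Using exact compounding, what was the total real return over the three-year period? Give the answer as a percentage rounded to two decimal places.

7.43%

Compound the nominal returns: 1.0380 × 1.0921 × 1.1260 = 1.276433.
Compound inflation: 1.0690 × 1.0760 × 1.0330 = 1.188202.
Deflate: 1.276433 / 1.188202 = 1.074256.
Total real return = 1.074256 − 1 → 7.43%.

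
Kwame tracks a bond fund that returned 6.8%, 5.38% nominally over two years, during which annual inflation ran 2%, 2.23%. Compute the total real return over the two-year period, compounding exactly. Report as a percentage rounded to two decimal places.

7.93%

Nominal growth factor = 1.0680 × 1.0538 = 1.125458
Price-level growth factor = 1.0200 × 1.0223 = 1.042746
Real growth factor = 1.125458 / 1.042746 = 1.079322
Total real return = 1.079322 − 1 → 7.93%.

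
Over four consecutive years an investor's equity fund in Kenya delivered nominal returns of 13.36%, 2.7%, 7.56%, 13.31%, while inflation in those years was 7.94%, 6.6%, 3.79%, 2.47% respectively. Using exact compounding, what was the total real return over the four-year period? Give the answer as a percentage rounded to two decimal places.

15.95%

Compound the nominal returns: 1.1336 × 1.0270 × 1.0756 × 1.1331 = 1.418892.
Compound inflation: 1.0794 × 1.0660 × 1.0379 × 1.0247 = 1.223748.
Deflate: 1.418892 / 1.223748 = 1.159464.
Total real return = 1.159464 − 1 → 15.95%.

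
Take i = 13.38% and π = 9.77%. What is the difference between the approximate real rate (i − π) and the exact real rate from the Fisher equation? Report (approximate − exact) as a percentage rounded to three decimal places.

Approximate: r ≈ 13.380% − 9.770% = 3.6100%
Exact: (1 + 0.1338)/(1 + 0.0977) − 1 = 3.2887%
Error = 3.6100% − 3.2887% = 0.3213% → 0.321%.

0.321%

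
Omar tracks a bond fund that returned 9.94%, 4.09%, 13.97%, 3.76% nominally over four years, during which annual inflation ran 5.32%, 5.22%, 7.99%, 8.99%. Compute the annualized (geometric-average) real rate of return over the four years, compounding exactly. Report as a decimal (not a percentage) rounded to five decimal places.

Compound the nominal returns: 1.0994 × 1.0409 × 1.1397 × 1.0376 = 1.35327249.
Compound inflation: 1.0532 × 1.0522 × 1.0799 × 1.0899 = 1.30430555.
Deflate: 1.35327249 / 1.30430555 = 1.03754254.
Annualized real rate = 1.03754254^(1/4) − 1 = 0.9256% → 0.00926.

0.00926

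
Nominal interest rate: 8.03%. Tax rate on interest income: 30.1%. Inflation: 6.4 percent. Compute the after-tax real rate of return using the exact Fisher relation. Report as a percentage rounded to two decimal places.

After-tax nominal return = 8.03% × (1 − 0.301) = 5.61297%.
1 + r = 1.0561297 / 1.06400 = 0.992603
After-tax real rate = 0.992603 − 1 → -0.74%.

-0.74%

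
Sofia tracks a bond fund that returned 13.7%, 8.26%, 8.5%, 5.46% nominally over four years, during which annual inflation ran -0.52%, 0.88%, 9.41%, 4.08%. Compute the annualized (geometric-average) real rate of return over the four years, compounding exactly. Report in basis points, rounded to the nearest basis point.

536 basis points

Nominal growth factor = 1.1370 × 1.0826 × 1.0850 × 1.0546 = 1.40846478
Price-level growth factor = 0.9948 × 1.0088 × 1.0941 × 1.0408 = 1.14278663
Real growth factor = 1.40846478 / 1.14278663 = 1.23248273
Annualized real rate = 1.23248273^(1/4) − 1 = 5.3647% → 536 basis points.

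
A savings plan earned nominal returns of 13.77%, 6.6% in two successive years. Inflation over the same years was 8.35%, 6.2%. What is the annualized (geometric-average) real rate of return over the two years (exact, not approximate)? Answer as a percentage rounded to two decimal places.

2.66%

Nominal growth factor = 1.1377 × 1.0660 = 1.21278820
Price-level growth factor = 1.0835 × 1.0620 = 1.15067700
Real growth factor = 1.21278820 / 1.15067700 = 1.05397796
Annualized real rate = 1.05397796^(1/2) − 1 = 2.6634% → 2.66%.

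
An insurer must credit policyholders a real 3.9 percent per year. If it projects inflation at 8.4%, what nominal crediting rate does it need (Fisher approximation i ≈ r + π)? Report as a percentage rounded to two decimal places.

12.30%

i ≈ r + π = 3.9% + 8.4% = 12.30%.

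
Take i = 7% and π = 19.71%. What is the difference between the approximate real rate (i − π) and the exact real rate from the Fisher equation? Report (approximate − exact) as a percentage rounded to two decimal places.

-2.09%

Approximate: r ≈ 7.000% − 19.710% = -12.7100%
Exact: (1 + 0.0700)/(1 + 0.1971) − 1 = -10.6173%
Error = -12.7100% − (-10.6173%) = -2.0927% → -2.09%.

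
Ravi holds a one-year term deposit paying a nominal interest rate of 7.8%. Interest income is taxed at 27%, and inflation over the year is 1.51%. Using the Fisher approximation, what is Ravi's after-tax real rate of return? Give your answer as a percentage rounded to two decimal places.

After-tax nominal return = 7.8% × (1 − 0.27) = 5.6940%.
r ≈ 5.6940% − 1.51% → 4.18%.

4.18%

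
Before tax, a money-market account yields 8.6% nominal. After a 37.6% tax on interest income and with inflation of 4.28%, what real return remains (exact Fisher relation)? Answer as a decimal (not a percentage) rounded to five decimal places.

0.01042

After-tax nominal return = 8.6% × (1 − 0.376) = 5.3664%.
1 + r = 1.053664 / 1.04280 = 1.010418
After-tax real rate = 1.010418 − 1 → 0.01042.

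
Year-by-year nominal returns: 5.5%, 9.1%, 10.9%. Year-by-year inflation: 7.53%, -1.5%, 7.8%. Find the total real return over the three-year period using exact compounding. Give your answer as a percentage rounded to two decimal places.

11.80%

Compound the nominal returns: 1.0550 × 1.0910 × 1.1090 = 1.276465.
Compound inflation: 1.0753 × 0.9850 × 1.0780 = 1.141786.
Deflate: 1.276465 / 1.141786 = 1.117954.
Total real return = 1.117954 − 1 → 11.80%.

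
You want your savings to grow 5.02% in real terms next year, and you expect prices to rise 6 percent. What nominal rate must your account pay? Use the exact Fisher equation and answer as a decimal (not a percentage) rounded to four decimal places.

0.1132

(1 + i) = (1 + r)(1 + π) = 1.05020 × 1.06000 = 1.113212
i = 1.113212 − 1, so the required nominal rate is 0.1132.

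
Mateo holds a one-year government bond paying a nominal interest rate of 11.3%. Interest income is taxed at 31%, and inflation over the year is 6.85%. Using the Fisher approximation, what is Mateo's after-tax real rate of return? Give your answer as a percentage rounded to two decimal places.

0.95%

After-tax nominal return = 11.3% × (1 − 0.31) = 7.7970%.
r ≈ 7.7970% − 6.85% → 0.95%.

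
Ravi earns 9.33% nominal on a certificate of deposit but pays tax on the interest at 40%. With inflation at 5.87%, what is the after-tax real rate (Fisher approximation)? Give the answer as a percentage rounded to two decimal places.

After-tax nominal return = 9.33% × (1 − 0.4) = 5.5980%.
r ≈ 5.5980% − 5.87% → -0.27%.

-0.27%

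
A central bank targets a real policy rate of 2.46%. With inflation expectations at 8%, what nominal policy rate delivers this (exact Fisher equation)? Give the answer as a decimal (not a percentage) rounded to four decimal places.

0.1066

(1 + i) = (1 + r)(1 + π) = 1.02460 × 1.08000 = 1.106568
i = 1.106568 − 1, so the required nominal rate is 0.1066.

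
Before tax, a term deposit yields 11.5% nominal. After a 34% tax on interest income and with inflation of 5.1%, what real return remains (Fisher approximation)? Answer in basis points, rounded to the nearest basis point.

249 basis points

After-tax nominal return = 11.5% × (1 − 0.34) = 7.5900%.
r ≈ 7.5900% − 5.1% → 249 basis points.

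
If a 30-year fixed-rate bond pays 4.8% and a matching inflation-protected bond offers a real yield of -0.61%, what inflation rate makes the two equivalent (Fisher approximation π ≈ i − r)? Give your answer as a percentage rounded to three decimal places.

π ≈ i − r = 4.8% − (-0.61%) → 5.410%.

5.410%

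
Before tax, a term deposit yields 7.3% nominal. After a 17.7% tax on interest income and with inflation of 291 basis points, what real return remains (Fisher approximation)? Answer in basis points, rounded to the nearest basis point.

310 basis points

After-tax nominal return = 7.3% × (1 − 0.177) = 6.0079%.
r ≈ 6.0079% − 2.91% → 310 basis points.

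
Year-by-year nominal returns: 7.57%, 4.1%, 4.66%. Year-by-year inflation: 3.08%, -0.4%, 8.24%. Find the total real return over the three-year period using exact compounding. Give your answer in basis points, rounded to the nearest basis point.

Nominal growth factor = 1.0757 × 1.0410 × 1.0466 = 1.171987
Price-level growth factor = 1.0308 × 0.9960 × 1.0824 = 1.111275
Real growth factor = 1.171987 / 1.111275 = 1.054632
Total real return = 1.054632 − 1 → 546 basis points.

546 basis points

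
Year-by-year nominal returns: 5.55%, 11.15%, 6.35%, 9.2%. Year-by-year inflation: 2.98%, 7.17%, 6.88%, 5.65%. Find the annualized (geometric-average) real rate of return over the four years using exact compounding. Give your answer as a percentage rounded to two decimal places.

2.25%

Compound the nominal returns: 1.0555 × 1.1115 × 1.0635 × 1.0920 = 1.36247279.
Compound inflation: 1.0298 × 1.0717 × 1.0688 × 1.0565 = 1.24621239.
Deflate: 1.36247279 / 1.24621239 = 1.09329100.
Annualized real rate = 1.09329100^(1/4) − 1 = 2.2549% → 2.25%.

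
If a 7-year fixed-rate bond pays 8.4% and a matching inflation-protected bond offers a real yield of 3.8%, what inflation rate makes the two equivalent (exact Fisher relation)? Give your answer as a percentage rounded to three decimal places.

(1 + π) = (1 + i)/(1 + r) = 1.08400 / 1.03800 = 1.044316
Break-even inflation = 1.044316 − 1 → 4.432%.

4.432%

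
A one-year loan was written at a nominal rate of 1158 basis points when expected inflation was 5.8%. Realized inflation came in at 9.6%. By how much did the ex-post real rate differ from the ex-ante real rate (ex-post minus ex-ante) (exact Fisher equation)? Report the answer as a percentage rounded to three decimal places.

-3.657%

Ex-ante: (1 + 0.1158)/(1 + 0.0580) − 1 = 5.4631%
Ex-post: (1 + 0.1158)/(1 + 0.0960) − 1 = 1.8066%
Difference (ex-post − ex-ante) = -3.6566% → -3.657%.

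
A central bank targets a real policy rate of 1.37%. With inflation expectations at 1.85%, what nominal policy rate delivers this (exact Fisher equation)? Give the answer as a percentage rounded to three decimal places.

3.245%

(1 + i) = (1 + r)(1 + π) = 1.01370 × 1.01850 = 1.03245345
i = 1.03245345 − 1, so the required nominal rate is 3.245%.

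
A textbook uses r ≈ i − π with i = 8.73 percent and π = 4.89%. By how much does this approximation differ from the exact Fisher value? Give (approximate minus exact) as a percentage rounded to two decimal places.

0.18%

Approximate: r ≈ 8.730% − 4.890% = 3.8400%
Exact: (1 + 0.0873)/(1 + 0.0489) − 1 = 3.6610%
Error = 3.8400% − 3.6610% = 0.1790% → 0.18%.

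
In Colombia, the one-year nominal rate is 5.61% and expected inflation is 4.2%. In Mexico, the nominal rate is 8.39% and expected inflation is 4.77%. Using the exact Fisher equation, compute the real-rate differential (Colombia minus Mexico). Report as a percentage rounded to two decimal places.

-2.10%

Colombia: (1 + 0.0561)/(1 + 0.0420) − 1 = 1.3532%
Mexico: (1 + 0.0839)/(1 + 0.0477) − 1 = 3.4552%
Differential = 1.3532% − 3.4552% = -2.1020% → -2.10%.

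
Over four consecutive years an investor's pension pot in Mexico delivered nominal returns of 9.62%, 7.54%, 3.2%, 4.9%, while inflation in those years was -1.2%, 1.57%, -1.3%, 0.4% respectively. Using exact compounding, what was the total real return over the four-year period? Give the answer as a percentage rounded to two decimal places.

Nominal growth factor = 1.0962 × 1.0754 × 1.0320 × 1.0490 = 1.276189
Price-level growth factor = 0.9880 × 1.0157 × 0.9870 × 1.0040 = 0.994428
Real growth factor = 1.276189 / 0.994428 = 1.283340
Total real return = 1.283340 − 1 → 28.33%.

28.33%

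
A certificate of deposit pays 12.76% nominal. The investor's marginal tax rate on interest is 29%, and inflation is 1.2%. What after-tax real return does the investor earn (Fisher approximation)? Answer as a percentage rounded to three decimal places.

After-tax nominal return = 12.76% × (1 − 0.29) = 9.0596%.
r ≈ 9.0596% − 1.2% → 7.860%.

7.860%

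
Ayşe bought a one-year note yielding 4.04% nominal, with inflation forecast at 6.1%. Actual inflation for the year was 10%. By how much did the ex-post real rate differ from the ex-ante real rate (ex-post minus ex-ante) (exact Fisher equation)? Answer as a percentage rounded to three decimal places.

Ex-ante: (1 + 0.0404)/(1 + 0.0610) − 1 = -1.9416%
Ex-post: (1 + 0.0404)/(1 + 0.1000) − 1 = -5.4182%
Difference (ex-post − ex-ante) = -3.4766% → -3.477%.

-3.477%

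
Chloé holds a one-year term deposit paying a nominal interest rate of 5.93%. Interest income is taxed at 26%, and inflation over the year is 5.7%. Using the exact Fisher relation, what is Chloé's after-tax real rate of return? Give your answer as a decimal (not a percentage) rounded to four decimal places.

After-tax nominal return = 5.93% × (1 − 0.26) = 4.3882%.
1 + r = 1.043882 / 1.05700 = 0.987589
After-tax real rate = 0.987589 − 1 → -0.0124.

-0.0124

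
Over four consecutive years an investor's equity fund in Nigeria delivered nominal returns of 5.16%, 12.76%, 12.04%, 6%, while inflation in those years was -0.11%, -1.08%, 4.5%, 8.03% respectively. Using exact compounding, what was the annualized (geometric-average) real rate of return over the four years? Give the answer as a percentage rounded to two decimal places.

6.00%

Nominal growth factor = 1.0516 × 1.1276 × 1.1204 × 1.0600 = 1.40826573
Price-level growth factor = 0.9989 × 0.9892 × 1.0450 × 1.0803 = 1.11549284
Real growth factor = 1.40826573 / 1.11549284 = 1.26246057
Annualized real rate = 1.26246057^(1/4) − 1 = 5.9997% → 6.00%.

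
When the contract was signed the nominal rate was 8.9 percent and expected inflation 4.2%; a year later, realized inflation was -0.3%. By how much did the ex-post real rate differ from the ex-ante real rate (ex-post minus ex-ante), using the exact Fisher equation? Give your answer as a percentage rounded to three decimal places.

4.717%

Ex-ante: (1 + 0.0890)/(1 + 0.0420) − 1 = 4.5106%
Ex-post: (1 + 0.0890)/(1 − 0.0030) − 1 = 9.2277%
Difference (ex-post − ex-ante) = 4.7171% → 4.717%.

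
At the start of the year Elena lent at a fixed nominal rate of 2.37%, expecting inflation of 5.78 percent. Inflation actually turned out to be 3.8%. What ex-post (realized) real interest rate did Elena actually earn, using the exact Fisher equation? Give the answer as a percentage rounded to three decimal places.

Ex-post: (1 + 0.0237)/(1 + 0.0380) − 1 = -1.3776%
So the realized real rate is -1.378%.

-1.378%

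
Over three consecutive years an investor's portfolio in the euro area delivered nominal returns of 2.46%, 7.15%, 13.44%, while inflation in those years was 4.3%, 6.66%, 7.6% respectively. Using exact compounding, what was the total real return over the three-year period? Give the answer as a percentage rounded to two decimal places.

Nominal growth factor = 1.0246 × 1.0715 × 1.1344 = 1.245411
Price-level growth factor = 1.0430 × 1.0666 × 1.0760 = 1.197011
Real growth factor = 1.245411 / 1.197011 = 1.040434
Total real return = 1.040434 − 1 → 4.04%.

4.04%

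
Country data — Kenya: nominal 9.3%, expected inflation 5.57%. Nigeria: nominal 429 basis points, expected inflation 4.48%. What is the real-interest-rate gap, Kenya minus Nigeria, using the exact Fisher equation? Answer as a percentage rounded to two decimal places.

3.72%

Kenya: (1 + 0.0930)/(1 + 0.0557) − 1 = 3.5332%
Nigeria: (1 + 0.0429)/(1 + 0.0448) − 1 = -0.1819%
Differential = 3.5332% − (-0.1819%) = 3.7151% → 3.72%.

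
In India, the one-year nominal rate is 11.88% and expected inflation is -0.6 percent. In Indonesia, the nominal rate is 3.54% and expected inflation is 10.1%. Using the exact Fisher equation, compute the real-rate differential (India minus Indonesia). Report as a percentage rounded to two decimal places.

18.51%

India: (1 + 0.1188)/(1 − 0.0060) − 1 = 12.5553%
Indonesia: (1 + 0.0354)/(1 + 0.1010) − 1 = -5.9582%
Differential = 12.5553% − (-5.9582%) = 18.5136% → 18.51%.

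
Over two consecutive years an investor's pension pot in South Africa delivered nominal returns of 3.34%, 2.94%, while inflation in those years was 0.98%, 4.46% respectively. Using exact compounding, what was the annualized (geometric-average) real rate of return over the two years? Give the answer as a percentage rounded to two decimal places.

Nominal growth factor = 1.0334 × 1.0294 = 1.06378196
Price-level growth factor = 1.0098 × 1.0446 = 1.05483708
Real growth factor = 1.06378196 / 1.05483708 = 1.00847987
Annualized real rate = 1.00847987^(1/2) − 1 = 0.4231% → 0.42%.

0.42%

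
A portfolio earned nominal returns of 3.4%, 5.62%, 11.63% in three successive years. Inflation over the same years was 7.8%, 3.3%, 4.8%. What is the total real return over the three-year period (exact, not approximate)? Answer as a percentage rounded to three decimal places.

4.464%

Compound the nominal returns: 1.0340 × 1.0562 × 1.1163 = 1.219123.
Compound inflation: 1.0780 × 1.0330 × 1.0480 = 1.167026.
Deflate: 1.219123 / 1.167026 = 1.044641.
Total real return = 1.044641 − 1 → 4.464%.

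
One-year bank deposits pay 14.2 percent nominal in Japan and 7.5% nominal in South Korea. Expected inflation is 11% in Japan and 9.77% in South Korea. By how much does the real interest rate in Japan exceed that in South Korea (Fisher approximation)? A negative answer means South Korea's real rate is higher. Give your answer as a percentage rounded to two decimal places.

Japan: 14.2% − 11% = 3.200%
South Korea: 7.5% − 9.77% = -2.270%
Differential = 5.470% → 5.47%.

5.47%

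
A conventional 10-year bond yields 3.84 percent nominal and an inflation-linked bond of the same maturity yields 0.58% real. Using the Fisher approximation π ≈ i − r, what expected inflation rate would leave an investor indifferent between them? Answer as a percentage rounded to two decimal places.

3.26%

π ≈ i − r = 3.84% − 0.58% → 3.26%.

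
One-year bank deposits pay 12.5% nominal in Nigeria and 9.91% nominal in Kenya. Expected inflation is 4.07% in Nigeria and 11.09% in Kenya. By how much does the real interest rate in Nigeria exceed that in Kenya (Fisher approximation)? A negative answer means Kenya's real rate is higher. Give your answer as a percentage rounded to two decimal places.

9.61%

Nigeria: 12.5% − 4.07% = 8.430%
Kenya: 9.91% − 11.09% = -1.180%
Differential = 9.610% → 9.61%.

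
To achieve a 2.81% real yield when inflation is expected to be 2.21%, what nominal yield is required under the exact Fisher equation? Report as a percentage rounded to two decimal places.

5.08%

(1 + i) = (1 + r)(1 + π) = 1.02810 × 1.02210 = 1.05082101
i = 1.05082101 − 1, so the required nominal rate is 5.08%.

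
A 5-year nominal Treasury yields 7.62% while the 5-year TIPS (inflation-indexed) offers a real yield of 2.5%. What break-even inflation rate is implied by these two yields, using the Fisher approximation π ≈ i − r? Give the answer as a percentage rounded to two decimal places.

5.12%

π ≈ i − r = 7.62% − 2.5% → 5.12%.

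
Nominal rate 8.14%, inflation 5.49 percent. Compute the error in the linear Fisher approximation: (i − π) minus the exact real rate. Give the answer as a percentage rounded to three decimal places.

0.138%

Approximate: r ≈ 8.140% − 5.490% = 2.6500%
Exact: (1 + 0.0814)/(1 + 0.0549) − 1 = 2.5121%
Error = 2.6500% − 2.5121% = 0.1379% → 0.138%.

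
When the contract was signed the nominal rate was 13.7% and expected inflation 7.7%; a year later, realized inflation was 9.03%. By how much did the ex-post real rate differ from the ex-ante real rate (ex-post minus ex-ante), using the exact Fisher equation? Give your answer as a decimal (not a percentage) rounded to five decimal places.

Ex-ante: (1 + 0.1370)/(1 + 0.0770) − 1 = 5.5710%
Ex-post: (1 + 0.1370)/(1 + 0.0903) − 1 = 4.2832%
Difference (ex-post − ex-ante) = -1.2878% → -0.01288.

-0.01288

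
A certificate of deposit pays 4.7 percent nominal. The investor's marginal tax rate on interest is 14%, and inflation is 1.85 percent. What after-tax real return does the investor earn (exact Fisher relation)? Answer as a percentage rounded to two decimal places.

2.15%

After-tax nominal return = 4.7% × (1 − 0.14) = 4.0420%.
1 + r = 1.04042 / 1.01850 = 1.021522
After-tax real rate = 1.021522 − 1 → 2.15%.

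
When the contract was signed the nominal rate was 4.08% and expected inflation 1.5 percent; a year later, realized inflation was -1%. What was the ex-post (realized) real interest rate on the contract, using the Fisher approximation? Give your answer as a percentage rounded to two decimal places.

Ex-post: 4.08% − (-1%) = 5.080%
So the realized real rate is 5.08%.

5.08%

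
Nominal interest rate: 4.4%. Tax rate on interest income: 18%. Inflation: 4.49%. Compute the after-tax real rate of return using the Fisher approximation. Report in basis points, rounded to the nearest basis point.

After-tax nominal return = 4.4% × (1 − 0.18) = 3.6080%.
r ≈ 3.6080% − 4.49% → -88 basis points.

-88 basis points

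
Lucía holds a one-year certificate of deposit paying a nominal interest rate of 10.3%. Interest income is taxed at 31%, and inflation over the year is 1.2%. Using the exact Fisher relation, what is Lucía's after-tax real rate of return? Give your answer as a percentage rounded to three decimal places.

After-tax nominal return = 10.3% × (1 − 0.31) = 7.1070%.
1 + r = 1.07107 / 1.01200 = 1.058370
After-tax real rate = 1.058370 − 1 → 5.837%.

5.837%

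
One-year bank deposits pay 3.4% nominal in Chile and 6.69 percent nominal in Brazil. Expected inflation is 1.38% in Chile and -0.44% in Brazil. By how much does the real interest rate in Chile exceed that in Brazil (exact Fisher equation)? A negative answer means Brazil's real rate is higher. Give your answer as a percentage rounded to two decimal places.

Chile: (1 + 0.0340)/(1 + 0.0138) − 1 = 1.9925%
Brazil: (1 + 0.0669)/(1 − 0.0044) − 1 = 7.1615%
Differential = 1.9925% − 7.1615% = -5.1690% → -5.17%.

-5.17%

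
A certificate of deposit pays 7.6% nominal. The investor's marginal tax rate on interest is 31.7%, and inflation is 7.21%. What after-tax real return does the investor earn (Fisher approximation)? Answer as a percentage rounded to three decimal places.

-2.019%

After-tax nominal return = 7.6% × (1 − 0.317) = 5.1908%.
r ≈ 5.1908% − 7.21% → -2.019%.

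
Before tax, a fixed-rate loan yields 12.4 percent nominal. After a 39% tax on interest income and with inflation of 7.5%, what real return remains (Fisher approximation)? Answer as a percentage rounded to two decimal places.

After-tax nominal return = 12.4% × (1 − 0.39) = 7.5640%.
r ≈ 7.5640% − 7.5% → 0.06%.

0.06%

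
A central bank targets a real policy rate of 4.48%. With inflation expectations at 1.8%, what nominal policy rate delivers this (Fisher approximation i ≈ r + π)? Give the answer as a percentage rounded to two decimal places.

6.28%

i ≈ r + π = 4.48% + 1.8% = 6.28%.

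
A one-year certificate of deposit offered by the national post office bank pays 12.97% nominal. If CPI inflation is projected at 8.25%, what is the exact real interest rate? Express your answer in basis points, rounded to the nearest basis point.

By the Fisher equation, 1 + r = (1 + i)/(1 + π).
1 + r = 1.12970 / 1.08250 = 1.043603
r = 1.043603 − 1 = 4.3603%, i.e. 436 basis points.

436 basis points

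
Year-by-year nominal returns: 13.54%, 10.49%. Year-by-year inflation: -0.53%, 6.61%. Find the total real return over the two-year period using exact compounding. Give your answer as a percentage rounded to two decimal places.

18.30%

Nominal growth factor = 1.1354 × 1.1049 = 1.254503
Price-level growth factor = 0.9947 × 1.0661 = 1.060450
Real growth factor = 1.254503 / 1.060450 = 1.182992
Total real return = 1.182992 − 1 → 18.30%.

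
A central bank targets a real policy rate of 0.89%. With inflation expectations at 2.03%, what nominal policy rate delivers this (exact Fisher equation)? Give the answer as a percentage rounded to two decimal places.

(1 + i) = (1 + r)(1 + π) = 1.00890 × 1.02030 = 1.02938067
i = 1.02938067 − 1, so the required nominal rate is 2.94%.

2.94%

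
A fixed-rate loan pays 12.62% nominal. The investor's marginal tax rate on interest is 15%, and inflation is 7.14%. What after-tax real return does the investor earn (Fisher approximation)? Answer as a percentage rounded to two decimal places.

After-tax nominal return = 12.62% × (1 − 0.15) = 10.7270%.
r ≈ 10.7270% − 7.14% → 3.59%.

3.59%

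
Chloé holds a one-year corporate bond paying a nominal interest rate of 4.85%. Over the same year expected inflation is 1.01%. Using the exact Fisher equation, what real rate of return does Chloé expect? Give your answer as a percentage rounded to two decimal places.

By the Fisher equation, 1 + r = (1 + i)/(1 + π).
1 + r = 1.04850 / 1.01010 = 1.038016
r = 1.038016 − 1 = 3.8016%, i.e. 3.80%.

3.80%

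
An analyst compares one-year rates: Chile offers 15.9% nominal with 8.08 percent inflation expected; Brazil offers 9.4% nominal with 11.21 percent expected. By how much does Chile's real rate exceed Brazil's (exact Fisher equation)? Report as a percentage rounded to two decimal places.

8.86%

Chile: (1 + 0.1590)/(1 + 0.0808) − 1 = 7.2354%
Brazil: (1 + 0.0940)/(1 + 0.1121) − 1 = -1.6276%
Differential = 7.2354% − (-1.6276%) = 8.8629% → 8.86%.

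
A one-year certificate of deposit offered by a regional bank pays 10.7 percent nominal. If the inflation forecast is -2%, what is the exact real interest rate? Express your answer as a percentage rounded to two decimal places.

By the Fisher equation, 1 + r = (1 + i)/(1 + π).
1 + r = 1.10700 / 0.98000 = 1.129592
r = 1.129592 − 1 = 12.9592%, i.e. 12.96%.

12.96%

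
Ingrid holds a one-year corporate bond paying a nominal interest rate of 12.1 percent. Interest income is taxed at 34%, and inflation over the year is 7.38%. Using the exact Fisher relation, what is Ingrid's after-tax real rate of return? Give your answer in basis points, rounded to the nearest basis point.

After-tax nominal return = 12.1% × (1 − 0.34) = 7.9860%.
1 + r = 1.07986 / 1.07380 = 1.005644
After-tax real rate = 1.005644 − 1 → 56 basis points.

56 basis points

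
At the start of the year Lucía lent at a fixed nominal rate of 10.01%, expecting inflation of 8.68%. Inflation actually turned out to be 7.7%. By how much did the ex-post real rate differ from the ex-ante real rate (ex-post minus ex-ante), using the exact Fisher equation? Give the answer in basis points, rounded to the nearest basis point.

Ex-ante: (1 + 0.1001)/(1 + 0.0868) − 1 = 1.2238%
Ex-post: (1 + 0.1001)/(1 + 0.0770) − 1 = 2.1448%
Difference (ex-post − ex-ante) = 0.9211% → 92 basis points.

92 basis points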